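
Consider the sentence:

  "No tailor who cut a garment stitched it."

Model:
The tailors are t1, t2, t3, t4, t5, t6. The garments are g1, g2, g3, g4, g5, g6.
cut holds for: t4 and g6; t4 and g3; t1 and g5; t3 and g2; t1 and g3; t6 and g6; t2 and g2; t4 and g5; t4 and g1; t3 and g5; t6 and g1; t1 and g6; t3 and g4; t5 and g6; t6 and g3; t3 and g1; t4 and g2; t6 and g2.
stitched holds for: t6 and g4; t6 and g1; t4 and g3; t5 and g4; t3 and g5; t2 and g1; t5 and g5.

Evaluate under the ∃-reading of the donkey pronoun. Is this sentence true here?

False

"it" takes "a garment" as antecedent — a donkey pronoun bound across the clause boundary.
Truth condition: for no (t,g) with cut(t,g) does stitched(t,g) hold.
Restrictor pairs — does the scope hold? (t1,g3):fails  (t1,g5):fails  (t1,g6):fails  (t2,g2):fails  (t3,g1):fails  (t3,g2):fails  (t3,g4):fails  (t3,g5):holds  (t4,g1):fails  (t4,g2):fails  (t4,g3):holds  (t4,g5):fails  (t4,g6):fails  (t5,g6):fails  (t6,g1):holds  (t6,g2):fails  (t6,g3):fails  (t6,g6):fails
Scope holds for 3 pair(s), so the sentence is false.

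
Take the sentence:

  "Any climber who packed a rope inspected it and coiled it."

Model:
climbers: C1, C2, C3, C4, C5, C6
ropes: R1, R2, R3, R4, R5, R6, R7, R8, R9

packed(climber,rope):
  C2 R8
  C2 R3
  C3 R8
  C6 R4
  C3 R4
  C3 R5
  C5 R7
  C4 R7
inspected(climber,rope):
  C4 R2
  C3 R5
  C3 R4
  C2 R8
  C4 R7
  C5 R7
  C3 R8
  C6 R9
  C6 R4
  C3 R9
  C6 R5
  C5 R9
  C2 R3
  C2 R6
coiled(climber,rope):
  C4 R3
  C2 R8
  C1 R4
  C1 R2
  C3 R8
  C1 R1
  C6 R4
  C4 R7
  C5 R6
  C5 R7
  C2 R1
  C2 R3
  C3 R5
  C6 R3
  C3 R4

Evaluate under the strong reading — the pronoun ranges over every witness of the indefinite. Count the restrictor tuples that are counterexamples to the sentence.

0

"it" takes "a rope" as antecedent — a donkey pronoun bound across the clause boundary.
Strong reading: for every (c,r) with packed(c,r), inspected(c,r) ∧ coiled(c,r).
Restrictor pairs: (C2,R3) ✓  (C2,R8) ✓  (C3,R4) ✓  (C3,R5) ✓  (C3,R8) ✓  (C4,R7) ✓  (C5,R7) ✓  (C6,R4) ✓
Counterexamples (restrictor pairs failing the scope): 0.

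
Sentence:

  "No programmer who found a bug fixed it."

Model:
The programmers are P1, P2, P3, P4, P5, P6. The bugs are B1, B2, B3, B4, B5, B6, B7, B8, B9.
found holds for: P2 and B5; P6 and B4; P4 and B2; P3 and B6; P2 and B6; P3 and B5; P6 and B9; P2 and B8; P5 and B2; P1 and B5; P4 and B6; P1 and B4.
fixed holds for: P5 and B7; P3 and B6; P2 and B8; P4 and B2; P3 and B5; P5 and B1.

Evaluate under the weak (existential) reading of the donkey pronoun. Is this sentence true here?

False

"it" takes "a bug" as antecedent — a donkey pronoun bound across the clause boundary.
Truth condition: for no (p,b) with found(p,b) does fixed(p,b) hold.
Restrictor pairs — does the scope hold? (P1,B4):fails  (P1,B5):fails  (P2,B5):fails  (P2,B6):fails  (P2,B8):holds  (P3,B5):holds  (P3,B6):holds  (P4,B2):holds  (P4,B6):fails  (P5,B2):fails  (P6,B4):fails  (P6,B9):fails
Scope holds for 4 pair(s), so the sentence is false.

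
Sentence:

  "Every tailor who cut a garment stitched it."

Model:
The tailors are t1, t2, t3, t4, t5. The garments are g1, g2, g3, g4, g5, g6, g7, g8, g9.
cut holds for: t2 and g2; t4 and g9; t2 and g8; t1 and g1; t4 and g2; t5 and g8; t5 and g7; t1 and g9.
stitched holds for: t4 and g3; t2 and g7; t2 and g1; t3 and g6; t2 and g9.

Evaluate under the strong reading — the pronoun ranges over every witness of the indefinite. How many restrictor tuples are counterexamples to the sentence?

"it" takes "a garment" as antecedent — a donkey pronoun bound across the clause boundary.
Strong reading: for every (t,g) with cut(t,g), stitched(t,g).
Restrictor pairs: (t1,g1) ✗  (t1,g9) ✗  (t2,g2) ✗  (t2,g8) ✗  (t4,g2) ✗  (t4,g9) ✗  (t5,g7) ✗  (t5,g8) ✗
Counterexamples (restrictor pairs failing the scope): 8.

8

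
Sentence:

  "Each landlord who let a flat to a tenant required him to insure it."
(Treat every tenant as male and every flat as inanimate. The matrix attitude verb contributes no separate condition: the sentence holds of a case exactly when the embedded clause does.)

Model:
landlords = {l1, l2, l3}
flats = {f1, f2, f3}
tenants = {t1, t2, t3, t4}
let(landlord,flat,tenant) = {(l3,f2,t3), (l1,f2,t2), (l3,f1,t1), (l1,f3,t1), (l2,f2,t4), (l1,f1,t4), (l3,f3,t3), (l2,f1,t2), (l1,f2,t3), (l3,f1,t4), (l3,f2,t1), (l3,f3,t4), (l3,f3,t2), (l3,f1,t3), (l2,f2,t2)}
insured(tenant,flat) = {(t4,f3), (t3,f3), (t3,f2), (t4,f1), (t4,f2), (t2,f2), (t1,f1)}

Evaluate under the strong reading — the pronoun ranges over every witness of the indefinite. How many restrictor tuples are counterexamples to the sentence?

"him" takes "a tenant" as antecedent and "it" takes "a flat"; both are donkey pronouns co-varying with the restrictor.
Strong reading: for every (l,f,t) with let(l,f,t), insured(t,f).
Restrictor triples: (l1,f1,t4)→insured(t4,f1) ✓  (l1,f2,t2)→insured(t2,f2) ✓  (l1,f2,t3)→insured(t3,f2) ✓  (l1,f3,t1)→insured(t1,f3) ✗  (l2,f1,t2)→insured(t2,f1) ✗  (l2,f2,t2)→insured(t2,f2) ✓  (l2,f2,t4)→insured(t4,f2) ✓  (l3,f1,t1)→insured(t1,f1) ✓  (l3,f1,t3)→insured(t3,f1) ✗  (l3,f1,t4)→insured(t4,f1) ✓  (l3,f2,t1)→insured(t1,f2) ✗  (l3,f2,t3)→insured(t3,f2) ✓  (l3,f3,t2)→insured(t2,f3) ✗  (l3,f3,t3)→insured(t3,f3) ✓  (l3,f3,t4)→insured(t4,f3) ✓
Counterexamples (restrictor triples failing the scope): 5.

5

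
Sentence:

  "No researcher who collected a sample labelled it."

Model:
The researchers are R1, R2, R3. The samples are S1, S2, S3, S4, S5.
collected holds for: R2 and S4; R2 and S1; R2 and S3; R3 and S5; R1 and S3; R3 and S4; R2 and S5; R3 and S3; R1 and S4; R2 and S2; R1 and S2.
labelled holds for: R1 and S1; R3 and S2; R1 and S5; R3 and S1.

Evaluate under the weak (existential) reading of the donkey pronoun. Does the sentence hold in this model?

"it" takes "a sample" as antecedent — a donkey pronoun bound across the clause boundary.
Truth condition: for no (r,s) with collected(r,s) does labelled(r,s) hold.
Restrictor pairs — does the scope hold? (R1,S2):fails  (R1,S3):fails  (R1,S4):fails  (R2,S1):fails  (R2,S2):fails  (R2,S3):fails  (R2,S4):fails  (R2,S5):fails  (R3,S3):fails  (R3,S4):fails  (R3,S5):fails
Scope holds for no restrictor pair, so the sentence is true.

True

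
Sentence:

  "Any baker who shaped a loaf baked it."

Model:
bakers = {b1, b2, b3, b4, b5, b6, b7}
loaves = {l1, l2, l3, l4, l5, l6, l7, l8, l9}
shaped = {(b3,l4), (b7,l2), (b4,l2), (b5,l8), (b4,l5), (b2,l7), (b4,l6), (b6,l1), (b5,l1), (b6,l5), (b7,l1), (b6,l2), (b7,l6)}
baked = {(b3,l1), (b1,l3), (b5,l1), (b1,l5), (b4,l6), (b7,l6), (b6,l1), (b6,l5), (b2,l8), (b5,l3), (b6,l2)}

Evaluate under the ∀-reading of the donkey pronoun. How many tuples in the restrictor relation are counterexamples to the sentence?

7

"it" takes "a loaf" as antecedent — a donkey pronoun bound across the clause boundary.
Strong reading: for every (b,l) with shaped(b,l), baked(b,l).
Restrictor pairs: (b2,l7) ✗  (b3,l4) ✗  (b4,l2) ✗  (b4,l5) ✗  (b4,l6) ✓  (b5,l1) ✓  (b5,l8) ✗  (b6,l1) ✓  (b6,l2) ✓  (b6,l5) ✓  (b7,l1) ✗  (b7,l2) ✗  (b7,l6) ✓
Counterexamples (restrictor pairs failing the scope): 7.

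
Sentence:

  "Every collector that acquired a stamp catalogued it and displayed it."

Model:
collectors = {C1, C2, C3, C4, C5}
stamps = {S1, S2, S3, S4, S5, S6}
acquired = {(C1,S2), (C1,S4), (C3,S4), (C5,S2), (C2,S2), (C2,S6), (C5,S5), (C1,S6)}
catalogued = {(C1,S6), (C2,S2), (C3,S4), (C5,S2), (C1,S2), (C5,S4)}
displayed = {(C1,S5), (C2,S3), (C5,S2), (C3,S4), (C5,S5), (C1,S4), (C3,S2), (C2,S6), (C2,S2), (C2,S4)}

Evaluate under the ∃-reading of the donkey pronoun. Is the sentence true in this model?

False

"it" takes "a stamp" as antecedent — a donkey pronoun bound across the clause boundary.
Weak reading: every collector c with some acquired-stamp has at least one acquired-stamp s such that catalogued(c,s) ∧ displayed(c,s).
Per collector: C1:✗  C2:✓  C3:✓  C5:✓
C1 has no witness among its acquired-stamps.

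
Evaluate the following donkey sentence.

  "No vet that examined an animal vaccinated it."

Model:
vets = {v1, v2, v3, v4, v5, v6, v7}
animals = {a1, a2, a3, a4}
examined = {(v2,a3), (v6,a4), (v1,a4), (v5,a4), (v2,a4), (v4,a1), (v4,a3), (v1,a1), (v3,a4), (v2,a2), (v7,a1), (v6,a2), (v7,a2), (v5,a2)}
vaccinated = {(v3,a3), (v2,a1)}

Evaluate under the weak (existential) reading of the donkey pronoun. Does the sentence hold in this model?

"it" takes "an animal" as antecedent — a donkey pronoun bound across the clause boundary.
Truth condition: for no (v,a) with examined(v,a) does vaccinated(v,a) hold.
Restrictor pairs — does the scope hold? (v1,a1):fails  (v1,a4):fails  (v2,a2):fails  (v2,a3):fails  (v2,a4):fails  (v3,a4):fails  (v4,a1):fails  (v4,a3):fails  (v5,a2):fails  (v5,a4):fails  (v6,a2):fails  (v6,a4):fails  (v7,a1):fails  (v7,a2):fails
Scope holds for no restrictor pair, so the sentence is true.

True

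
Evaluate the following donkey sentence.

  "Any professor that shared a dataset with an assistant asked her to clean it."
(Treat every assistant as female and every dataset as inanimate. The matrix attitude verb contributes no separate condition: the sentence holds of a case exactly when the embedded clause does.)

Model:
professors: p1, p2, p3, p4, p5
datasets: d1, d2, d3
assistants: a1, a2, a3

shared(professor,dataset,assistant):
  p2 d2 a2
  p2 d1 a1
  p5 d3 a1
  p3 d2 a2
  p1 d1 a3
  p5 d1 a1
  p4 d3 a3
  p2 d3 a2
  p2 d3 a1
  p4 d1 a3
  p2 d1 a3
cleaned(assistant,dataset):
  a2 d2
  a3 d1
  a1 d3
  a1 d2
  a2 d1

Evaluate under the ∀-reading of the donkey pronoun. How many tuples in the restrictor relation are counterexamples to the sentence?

4

"her" takes "an assistant" as antecedent and "it" takes "a dataset"; both are donkey pronouns co-varying with the restrictor.
Strong reading: for every (p,d,a) with shared(p,d,a), cleaned(a,d).
Restrictor triples: (p1,d1,a3)→cleaned(a3,d1) ✓  (p2,d1,a1)→cleaned(a1,d1) ✗  (p2,d1,a3)→cleaned(a3,d1) ✓  (p2,d2,a2)→cleaned(a2,d2) ✓  (p2,d3,a1)→cleaned(a1,d3) ✓  (p2,d3,a2)→cleaned(a2,d3) ✗  (p3,d2,a2)→cleaned(a2,d2) ✓  (p4,d1,a3)→cleaned(a3,d1) ✓  (p4,d3,a3)→cleaned(a3,d3) ✗  (p5,d1,a1)→cleaned(a1,d1) ✗  (p5,d3,a1)→cleaned(a1,d3) ✓
Counterexamples (restrictor triples failing the scope): 4.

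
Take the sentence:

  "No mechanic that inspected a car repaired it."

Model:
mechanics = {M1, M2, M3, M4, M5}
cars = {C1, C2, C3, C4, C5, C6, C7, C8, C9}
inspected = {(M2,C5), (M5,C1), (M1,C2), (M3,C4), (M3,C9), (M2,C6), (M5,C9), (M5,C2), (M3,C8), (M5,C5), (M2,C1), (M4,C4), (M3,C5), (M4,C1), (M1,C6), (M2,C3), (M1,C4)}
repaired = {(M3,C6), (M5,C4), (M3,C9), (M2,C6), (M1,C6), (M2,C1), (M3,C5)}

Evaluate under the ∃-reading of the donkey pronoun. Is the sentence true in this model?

False

"it" takes "a car" as antecedent — a donkey pronoun bound across the clause boundary.
Truth condition: for no (m,c) with inspected(m,c) does repaired(m,c) hold.
Restrictor pairs — does the scope hold? (M1,C2):fails  (M1,C4):fails  (M1,C6):holds  (M2,C1):holds  (M2,C3):fails  (M2,C5):fails  (M2,C6):holds  (M3,C4):fails  (M3,C5):holds  (M3,C8):fails  (M3,C9):holds  (M4,C1):fails  (M4,C4):fails  (M5,C1):fails  (M5,C2):fails  (M5,C5):fails  (M5,C9):fails
Scope holds for 5 pair(s), so the sentence is false.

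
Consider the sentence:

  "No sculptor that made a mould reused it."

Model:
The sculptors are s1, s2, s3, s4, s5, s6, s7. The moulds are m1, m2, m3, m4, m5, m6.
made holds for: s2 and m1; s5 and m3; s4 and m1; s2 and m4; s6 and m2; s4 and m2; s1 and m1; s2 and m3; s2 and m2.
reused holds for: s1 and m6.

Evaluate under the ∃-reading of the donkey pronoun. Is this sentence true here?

"it" takes "a mould" as antecedent — a donkey pronoun bound across the clause boundary.
Truth condition: for no (s,m) with made(s,m) does reused(s,m) hold.
Restrictor pairs — does the scope hold? (s1,m1):fails  (s2,m1):fails  (s2,m2):fails  (s2,m3):fails  (s2,m4):fails  (s4,m1):fails  (s4,m2):fails  (s5,m3):fails  (s6,m2):fails
Scope holds for no restrictor pair, so the sentence is true.

True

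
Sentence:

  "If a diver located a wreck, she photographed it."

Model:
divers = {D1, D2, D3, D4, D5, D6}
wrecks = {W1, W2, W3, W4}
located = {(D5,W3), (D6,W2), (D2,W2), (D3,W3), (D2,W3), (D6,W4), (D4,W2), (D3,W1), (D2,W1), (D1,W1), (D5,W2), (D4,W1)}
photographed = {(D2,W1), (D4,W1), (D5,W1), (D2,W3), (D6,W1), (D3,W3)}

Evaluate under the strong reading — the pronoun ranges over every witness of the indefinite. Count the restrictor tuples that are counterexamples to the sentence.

8

"it" takes "a wreck" as antecedent — a donkey pronoun bound across the clause boundary.
Strong reading: for every (d,w) with located(d,w), photographed(d,w).
Restrictor pairs: (D1,W1) ✗  (D2,W1) ✓  (D2,W2) ✗  (D2,W3) ✓  (D3,W1) ✗  (D3,W3) ✓  (D4,W1) ✓  (D4,W2) ✗  (D5,W2) ✗  (D5,W3) ✗  (D6,W2) ✗  (D6,W4) ✗
Counterexamples (restrictor pairs failing the scope): 8.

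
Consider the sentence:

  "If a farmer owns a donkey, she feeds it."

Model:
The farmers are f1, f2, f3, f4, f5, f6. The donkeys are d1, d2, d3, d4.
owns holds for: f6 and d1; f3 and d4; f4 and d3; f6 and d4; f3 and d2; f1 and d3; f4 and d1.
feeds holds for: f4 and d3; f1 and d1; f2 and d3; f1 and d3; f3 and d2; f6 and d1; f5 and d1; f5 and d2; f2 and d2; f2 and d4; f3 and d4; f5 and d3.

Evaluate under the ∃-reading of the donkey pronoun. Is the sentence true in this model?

True

"it" takes "a donkey" as antecedent — a donkey pronoun bound across the clause boundary.
Weak reading: every farmer f with some owns-donkey has at least one owns-donkey d such that feeds(f,d).
Per farmer: f1:✓  f3:✓  f4:✓  f6:✓
Every farmer in the restrictor has a witness.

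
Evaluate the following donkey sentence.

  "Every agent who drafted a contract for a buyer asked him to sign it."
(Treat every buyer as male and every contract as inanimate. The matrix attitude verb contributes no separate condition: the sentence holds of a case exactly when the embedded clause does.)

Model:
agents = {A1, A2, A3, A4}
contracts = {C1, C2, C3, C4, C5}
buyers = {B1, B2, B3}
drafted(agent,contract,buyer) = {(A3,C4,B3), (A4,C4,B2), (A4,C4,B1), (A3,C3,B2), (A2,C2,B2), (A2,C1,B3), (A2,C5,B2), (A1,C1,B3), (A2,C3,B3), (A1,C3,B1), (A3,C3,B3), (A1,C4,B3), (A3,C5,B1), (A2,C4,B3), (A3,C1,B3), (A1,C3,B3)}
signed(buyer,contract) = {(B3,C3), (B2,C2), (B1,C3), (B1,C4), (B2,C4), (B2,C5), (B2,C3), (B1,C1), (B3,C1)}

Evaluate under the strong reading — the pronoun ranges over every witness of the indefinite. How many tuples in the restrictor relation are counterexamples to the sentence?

"him" takes "a buyer" as antecedent and "it" takes "a contract"; both are donkey pronouns co-varying with the restrictor.
Strong reading: for every (a,c,b) with drafted(a,c,b), signed(b,c).
Restrictor triples: (A1,C1,B3)→signed(B3,C1) ✓  (A1,C3,B1)→signed(B1,C3) ✓  (A1,C3,B3)→signed(B3,C3) ✓  (A1,C4,B3)→signed(B3,C4) ✗  (A2,C1,B3)→signed(B3,C1) ✓  (A2,C2,B2)→signed(B2,C2) ✓  (A2,C3,B3)→signed(B3,C3) ✓  (A2,C4,B3)→signed(B3,C4) ✗  (A2,C5,B2)→signed(B2,C5) ✓  (A3,C1,B3)→signed(B3,C1) ✓  (A3,C3,B2)→signed(B2,C3) ✓  (A3,C3,B3)→signed(B3,C3) ✓  (A3,C4,B3)→signed(B3,C4) ✗  (A3,C5,B1)→signed(B1,C5) ✗  (A4,C4,B1)→signed(B1,C4) ✓  (A4,C4,B2)→signed(B2,C4) ✓
Counterexamples (restrictor triples failing the scope): 4.

4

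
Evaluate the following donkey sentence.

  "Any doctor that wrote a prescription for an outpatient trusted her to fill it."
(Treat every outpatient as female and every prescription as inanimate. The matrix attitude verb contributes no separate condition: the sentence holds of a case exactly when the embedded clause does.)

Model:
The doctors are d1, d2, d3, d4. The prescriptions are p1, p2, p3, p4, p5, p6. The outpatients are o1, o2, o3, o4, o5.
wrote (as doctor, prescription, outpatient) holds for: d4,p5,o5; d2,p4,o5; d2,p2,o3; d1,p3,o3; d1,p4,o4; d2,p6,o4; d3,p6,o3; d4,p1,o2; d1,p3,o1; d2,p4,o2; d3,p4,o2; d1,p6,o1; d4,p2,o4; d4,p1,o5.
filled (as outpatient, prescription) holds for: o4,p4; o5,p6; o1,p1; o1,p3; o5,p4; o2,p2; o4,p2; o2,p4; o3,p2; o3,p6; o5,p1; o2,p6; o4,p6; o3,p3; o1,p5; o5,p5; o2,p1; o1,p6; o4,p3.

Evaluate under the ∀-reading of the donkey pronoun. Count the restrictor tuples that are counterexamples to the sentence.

"her" takes "an outpatient" as antecedent and "it" takes "a prescription"; both are donkey pronouns co-varying with the restrictor.
Strong reading: for every (d,p,o) with wrote(d,p,o), filled(o,p).
Restrictor triples: (d1,p3,o1)→filled(o1,p3) ✓  (d1,p3,o3)→filled(o3,p3) ✓  (d1,p4,o4)→filled(o4,p4) ✓  (d1,p6,o1)→filled(o1,p6) ✓  (d2,p2,o3)→filled(o3,p2) ✓  (d2,p4,o2)→filled(o2,p4) ✓  (d2,p4,o5)→filled(o5,p4) ✓  (d2,p6,o4)→filled(o4,p6) ✓  (d3,p4,o2)→filled(o2,p4) ✓  (d3,p6,o3)→filled(o3,p6) ✓  (d4,p1,o2)→filled(o2,p1) ✓  (d4,p1,o5)→filled(o5,p1) ✓  (d4,p2,o4)→filled(o4,p2) ✓  (d4,p5,o5)→filled(o5,p5) ✓
Counterexamples (restrictor triples failing the scope): 0.

0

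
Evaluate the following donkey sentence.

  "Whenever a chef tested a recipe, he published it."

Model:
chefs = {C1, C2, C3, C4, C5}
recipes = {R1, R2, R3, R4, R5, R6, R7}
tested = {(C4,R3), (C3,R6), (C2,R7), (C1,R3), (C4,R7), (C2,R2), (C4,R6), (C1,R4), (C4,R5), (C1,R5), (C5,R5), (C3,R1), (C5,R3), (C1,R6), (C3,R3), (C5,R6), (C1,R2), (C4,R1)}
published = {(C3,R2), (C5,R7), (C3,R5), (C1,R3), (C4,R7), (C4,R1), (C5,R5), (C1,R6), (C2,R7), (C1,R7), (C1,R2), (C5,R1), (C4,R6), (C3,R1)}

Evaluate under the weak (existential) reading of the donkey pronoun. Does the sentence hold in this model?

"it" takes "a recipe" as antecedent — a donkey pronoun bound across the clause boundary.
Weak reading: every chef c with some tested-recipe has at least one tested-recipe r such that published(c,r).
Per chef: C1:✓  C2:✓  C3:✓  C4:✓  C5:✓
Every chef in the restrictor has a witness.

True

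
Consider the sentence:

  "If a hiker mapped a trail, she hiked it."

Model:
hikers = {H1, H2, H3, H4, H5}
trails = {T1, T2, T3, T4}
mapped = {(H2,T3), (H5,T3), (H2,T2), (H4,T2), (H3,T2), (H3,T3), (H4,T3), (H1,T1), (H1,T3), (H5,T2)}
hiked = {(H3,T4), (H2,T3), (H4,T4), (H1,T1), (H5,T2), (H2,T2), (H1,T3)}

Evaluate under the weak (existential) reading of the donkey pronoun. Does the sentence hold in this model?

"it" takes "a trail" as antecedent — a donkey pronoun bound across the clause boundary.
Weak reading: every hiker h with some mapped-trail has at least one mapped-trail t such that hiked(h,t).
Per hiker: H1:✓  H2:✓  H3:✗  H4:✗  H5:✓
H3 has no witness among its mapped-trails.

False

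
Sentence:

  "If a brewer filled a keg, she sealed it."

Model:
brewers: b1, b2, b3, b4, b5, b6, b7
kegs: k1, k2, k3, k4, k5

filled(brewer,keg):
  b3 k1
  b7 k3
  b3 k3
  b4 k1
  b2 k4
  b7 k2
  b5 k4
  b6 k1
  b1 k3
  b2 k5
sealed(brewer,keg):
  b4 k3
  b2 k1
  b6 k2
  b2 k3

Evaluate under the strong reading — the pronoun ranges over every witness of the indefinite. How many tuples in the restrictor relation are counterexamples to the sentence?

"it" takes "a keg" as antecedent — a donkey pronoun bound across the clause boundary.
Strong reading: for every (b,k) with filled(b,k), sealed(b,k).
Restrictor pairs: (b1,k3) ✗  (b2,k4) ✗  (b2,k5) ✗  (b3,k1) ✗  (b3,k3) ✗  (b4,k1) ✗  (b5,k4) ✗  (b6,k1) ✗  (b7,k2) ✗  (b7,k3) ✗
Counterexamples (restrictor pairs failing the scope): 10.

10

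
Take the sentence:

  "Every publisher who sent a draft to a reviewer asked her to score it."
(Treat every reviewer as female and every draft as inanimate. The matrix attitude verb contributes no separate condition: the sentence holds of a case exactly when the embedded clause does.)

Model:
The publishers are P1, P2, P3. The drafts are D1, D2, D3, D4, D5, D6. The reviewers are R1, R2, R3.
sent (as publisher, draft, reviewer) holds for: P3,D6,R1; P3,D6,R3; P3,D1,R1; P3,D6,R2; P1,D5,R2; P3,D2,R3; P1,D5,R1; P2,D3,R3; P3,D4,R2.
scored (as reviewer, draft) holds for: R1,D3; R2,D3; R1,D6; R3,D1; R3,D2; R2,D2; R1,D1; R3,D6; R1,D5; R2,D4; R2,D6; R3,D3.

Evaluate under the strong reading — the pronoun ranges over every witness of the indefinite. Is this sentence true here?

"her" takes "a reviewer" as antecedent and "it" takes "a draft"; both are donkey pronouns co-varying with the restrictor.
Strong reading: for every (p,d,r) with sent(p,d,r), scored(r,d).
Restrictor triples: (P1,D5,R1)→scored(R1,D5) ✓  (P1,D5,R2)→scored(R2,D5) ✗  (P2,D3,R3)→scored(R3,D3) ✓  (P3,D1,R1)→scored(R1,D1) ✓  (P3,D2,R3)→scored(R3,D2) ✓  (P3,D4,R2)→scored(R2,D4) ✓  (P3,D6,R1)→scored(R1,D6) ✓  (P3,D6,R2)→scored(R2,D6) ✓  (P3,D6,R3)→scored(R3,D6) ✓
Counterexample: (P1,D5,R2) — scored(R2,D5) does not hold.

False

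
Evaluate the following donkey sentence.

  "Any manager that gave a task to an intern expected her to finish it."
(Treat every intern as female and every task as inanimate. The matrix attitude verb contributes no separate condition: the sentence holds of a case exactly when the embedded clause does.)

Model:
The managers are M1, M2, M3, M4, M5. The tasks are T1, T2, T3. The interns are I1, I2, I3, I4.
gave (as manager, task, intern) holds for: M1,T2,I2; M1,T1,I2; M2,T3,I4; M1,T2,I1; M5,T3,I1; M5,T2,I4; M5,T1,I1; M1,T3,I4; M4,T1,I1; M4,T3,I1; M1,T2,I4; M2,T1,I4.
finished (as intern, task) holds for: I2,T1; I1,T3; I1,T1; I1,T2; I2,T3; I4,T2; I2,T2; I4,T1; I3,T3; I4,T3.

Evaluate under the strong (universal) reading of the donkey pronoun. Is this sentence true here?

True

"her" takes "an intern" as antecedent and "it" takes "a task"; both are donkey pronouns co-varying with the restrictor.
Strong reading: for every (m,t,i) with gave(m,t,i), finished(i,t).
Restrictor triples: (M1,T1,I2)→finished(I2,T1) ✓  (M1,T2,I1)→finished(I1,T2) ✓  (M1,T2,I2)→finished(I2,T2) ✓  (M1,T2,I4)→finished(I4,T2) ✓  (M1,T3,I4)→finished(I4,T3) ✓  (M2,T1,I4)→finished(I4,T1) ✓  (M2,T3,I4)→finished(I4,T3) ✓  (M4,T1,I1)→finished(I1,T1) ✓  (M4,T3,I1)→finished(I1,T3) ✓  (M5,T1,I1)→finished(I1,T1) ✓  (M5,T2,I4)→finished(I4,T2) ✓  (M5,T3,I1)→finished(I1,T3) ✓
Every restrictor triple satisfies the scope.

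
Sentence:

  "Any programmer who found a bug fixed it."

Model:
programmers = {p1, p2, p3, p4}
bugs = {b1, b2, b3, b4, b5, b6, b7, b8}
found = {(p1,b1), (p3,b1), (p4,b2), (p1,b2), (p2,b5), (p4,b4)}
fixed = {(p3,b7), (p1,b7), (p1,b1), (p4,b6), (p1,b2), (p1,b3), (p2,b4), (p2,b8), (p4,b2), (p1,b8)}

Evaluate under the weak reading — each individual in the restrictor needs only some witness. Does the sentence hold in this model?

False

"it" takes "a bug" as antecedent — a donkey pronoun bound across the clause boundary.
Weak reading: every programmer p with some found-bug has at least one found-bug b such that fixed(p,b).
Per programmer: p1:✓  p2:✗  p3:✗  p4:✓
p2 has no witness among its found-bugs.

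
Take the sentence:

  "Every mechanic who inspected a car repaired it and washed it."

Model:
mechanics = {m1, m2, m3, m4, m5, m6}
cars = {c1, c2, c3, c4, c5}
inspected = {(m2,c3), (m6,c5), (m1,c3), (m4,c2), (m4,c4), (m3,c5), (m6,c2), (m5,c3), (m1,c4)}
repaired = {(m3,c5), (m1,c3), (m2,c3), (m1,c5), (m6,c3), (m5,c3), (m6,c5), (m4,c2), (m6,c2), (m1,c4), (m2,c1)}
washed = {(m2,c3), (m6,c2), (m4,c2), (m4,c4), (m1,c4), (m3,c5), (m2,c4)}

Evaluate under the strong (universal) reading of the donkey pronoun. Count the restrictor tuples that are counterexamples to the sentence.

4

"it" takes "a car" as antecedent — a donkey pronoun bound across the clause boundary.
Strong reading: for every (m,c) with inspected(m,c), repaired(m,c) ∧ washed(m,c).
Restrictor pairs: (m1,c3) ✗  (m1,c4) ✓  (m2,c3) ✓  (m3,c5) ✓  (m4,c2) ✓  (m4,c4) ✗  (m5,c3) ✗  (m6,c2) ✓  (m6,c5) ✗
Counterexamples (restrictor pairs failing the scope): 4.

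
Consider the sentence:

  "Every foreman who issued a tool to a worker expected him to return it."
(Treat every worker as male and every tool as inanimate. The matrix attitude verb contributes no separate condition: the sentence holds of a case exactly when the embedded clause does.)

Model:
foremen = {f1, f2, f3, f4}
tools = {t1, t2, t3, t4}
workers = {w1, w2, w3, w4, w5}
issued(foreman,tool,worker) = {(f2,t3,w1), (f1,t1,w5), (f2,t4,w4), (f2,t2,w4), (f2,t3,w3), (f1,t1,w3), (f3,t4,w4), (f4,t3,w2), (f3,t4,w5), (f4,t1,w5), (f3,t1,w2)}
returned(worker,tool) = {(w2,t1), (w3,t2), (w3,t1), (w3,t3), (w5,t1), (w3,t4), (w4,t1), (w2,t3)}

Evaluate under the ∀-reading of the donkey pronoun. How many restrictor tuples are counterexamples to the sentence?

5

"him" takes "a worker" as antecedent and "it" takes "a tool"; both are donkey pronouns co-varying with the restrictor.
Strong reading: for every (f,t,w) with issued(f,t,w), returned(w,t).
Restrictor triples: (f1,t1,w3)→returned(w3,t1) ✓  (f1,t1,w5)→returned(w5,t1) ✓  (f2,t2,w4)→returned(w4,t2) ✗  (f2,t3,w1)→returned(w1,t3) ✗  (f2,t3,w3)→returned(w3,t3) ✓  (f2,t4,w4)→returned(w4,t4) ✗  (f3,t1,w2)→returned(w2,t1) ✓  (f3,t4,w4)→returned(w4,t4) ✗  (f3,t4,w5)→returned(w5,t4) ✗  (f4,t1,w5)→returned(w5,t1) ✓  (f4,t3,w2)→returned(w2,t3) ✓
Counterexamples (restrictor triples failing the scope): 5.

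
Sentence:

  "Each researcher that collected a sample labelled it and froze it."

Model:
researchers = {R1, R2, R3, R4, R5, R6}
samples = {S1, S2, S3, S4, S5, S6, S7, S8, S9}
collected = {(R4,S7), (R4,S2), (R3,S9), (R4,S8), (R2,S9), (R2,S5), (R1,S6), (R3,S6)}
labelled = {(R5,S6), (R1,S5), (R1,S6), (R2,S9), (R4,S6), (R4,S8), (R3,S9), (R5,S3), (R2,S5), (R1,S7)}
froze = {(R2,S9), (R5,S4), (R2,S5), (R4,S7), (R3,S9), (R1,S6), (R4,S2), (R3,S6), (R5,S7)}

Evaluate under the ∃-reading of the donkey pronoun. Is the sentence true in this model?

"it" takes "a sample" as antecedent — a donkey pronoun bound across the clause boundary.
Weak reading: every researcher r with some collected-sample has at least one collected-sample s such that labelled(r,s) ∧ froze(r,s).
Per researcher: R1:✓  R2:✓  R3:✓  R4:✗
R4 has no witness among its collected-samples.

False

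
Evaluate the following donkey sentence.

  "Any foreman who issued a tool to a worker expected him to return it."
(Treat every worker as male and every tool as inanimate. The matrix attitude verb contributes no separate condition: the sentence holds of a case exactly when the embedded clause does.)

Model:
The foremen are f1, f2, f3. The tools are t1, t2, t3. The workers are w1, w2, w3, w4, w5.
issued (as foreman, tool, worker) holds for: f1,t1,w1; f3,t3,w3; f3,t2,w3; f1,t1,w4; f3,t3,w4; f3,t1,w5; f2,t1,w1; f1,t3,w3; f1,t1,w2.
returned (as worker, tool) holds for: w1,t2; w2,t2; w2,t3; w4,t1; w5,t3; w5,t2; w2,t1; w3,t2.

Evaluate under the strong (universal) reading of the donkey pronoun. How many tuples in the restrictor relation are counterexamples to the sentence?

"him" takes "a worker" as antecedent and "it" takes "a tool"; both are donkey pronouns co-varying with the restrictor.
Strong reading: for every (f,t,w) with issued(f,t,w), returned(w,t).
Restrictor triples: (f1,t1,w1)→returned(w1,t1) ✗  (f1,t1,w2)→returned(w2,t1) ✓  (f1,t1,w4)→returned(w4,t1) ✓  (f1,t3,w3)→returned(w3,t3) ✗  (f2,t1,w1)→returned(w1,t1) ✗  (f3,t1,w5)→returned(w5,t1) ✗  (f3,t2,w3)→returned(w3,t2) ✓  (f3,t3,w3)→returned(w3,t3) ✗  (f3,t3,w4)→returned(w4,t3) ✗
Counterexamples (restrictor triples failing the scope): 6.

6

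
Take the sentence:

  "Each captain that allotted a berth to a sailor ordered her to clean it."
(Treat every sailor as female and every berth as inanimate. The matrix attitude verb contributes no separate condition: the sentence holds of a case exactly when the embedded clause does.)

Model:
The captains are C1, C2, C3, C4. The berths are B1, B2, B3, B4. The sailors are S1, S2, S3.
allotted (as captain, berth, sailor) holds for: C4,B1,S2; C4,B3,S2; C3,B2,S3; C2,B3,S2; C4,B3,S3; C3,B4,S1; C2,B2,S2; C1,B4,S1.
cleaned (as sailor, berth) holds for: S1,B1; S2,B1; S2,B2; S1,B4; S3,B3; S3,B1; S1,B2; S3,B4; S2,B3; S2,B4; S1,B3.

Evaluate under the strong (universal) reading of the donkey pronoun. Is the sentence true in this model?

"her" takes "a sailor" as antecedent and "it" takes "a berth"; both are donkey pronouns co-varying with the restrictor.
Strong reading: for every (c,b,s) with allotted(c,b,s), cleaned(s,b).
Restrictor triples: (C1,B4,S1)→cleaned(S1,B4) ✓  (C2,B2,S2)→cleaned(S2,B2) ✓  (C2,B3,S2)→cleaned(S2,B3) ✓  (C3,B2,S3)→cleaned(S3,B2) ✗  (C3,B4,S1)→cleaned(S1,B4) ✓  (C4,B1,S2)→cleaned(S2,B1) ✓  (C4,B3,S2)→cleaned(S2,B3) ✓  (C4,B3,S3)→cleaned(S3,B3) ✓
Counterexample: (C3,B2,S3) — cleaned(S3,B2) does not hold.

False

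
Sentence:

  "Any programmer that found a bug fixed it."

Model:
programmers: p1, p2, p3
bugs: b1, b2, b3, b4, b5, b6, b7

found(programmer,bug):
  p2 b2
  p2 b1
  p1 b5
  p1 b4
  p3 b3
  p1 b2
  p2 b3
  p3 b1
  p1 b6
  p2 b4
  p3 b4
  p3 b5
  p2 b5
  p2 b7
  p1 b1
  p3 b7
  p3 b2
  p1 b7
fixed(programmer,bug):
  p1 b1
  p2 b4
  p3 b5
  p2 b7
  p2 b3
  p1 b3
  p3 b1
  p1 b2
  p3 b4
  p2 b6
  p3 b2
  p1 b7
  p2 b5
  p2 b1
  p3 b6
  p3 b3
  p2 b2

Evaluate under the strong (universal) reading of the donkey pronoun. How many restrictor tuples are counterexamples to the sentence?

4

"it" takes "a bug" as antecedent — a donkey pronoun bound across the clause boundary.
Strong reading: for every (p,b) with found(p,b), fixed(p,b).
Restrictor pairs: (p1,b1) ✓  (p1,b2) ✓  (p1,b4) ✗  (p1,b5) ✗  (p1,b6) ✗  (p1,b7) ✓  (p2,b1) ✓  (p2,b2) ✓  (p2,b3) ✓  (p2,b4) ✓  (p2,b5) ✓  (p2,b7) ✓  (p3,b1) ✓  (p3,b2) ✓  (p3,b3) ✓  (p3,b4) ✓  (p3,b5) ✓  (p3,b7) ✗
Counterexamples (restrictor pairs failing the scope): 4.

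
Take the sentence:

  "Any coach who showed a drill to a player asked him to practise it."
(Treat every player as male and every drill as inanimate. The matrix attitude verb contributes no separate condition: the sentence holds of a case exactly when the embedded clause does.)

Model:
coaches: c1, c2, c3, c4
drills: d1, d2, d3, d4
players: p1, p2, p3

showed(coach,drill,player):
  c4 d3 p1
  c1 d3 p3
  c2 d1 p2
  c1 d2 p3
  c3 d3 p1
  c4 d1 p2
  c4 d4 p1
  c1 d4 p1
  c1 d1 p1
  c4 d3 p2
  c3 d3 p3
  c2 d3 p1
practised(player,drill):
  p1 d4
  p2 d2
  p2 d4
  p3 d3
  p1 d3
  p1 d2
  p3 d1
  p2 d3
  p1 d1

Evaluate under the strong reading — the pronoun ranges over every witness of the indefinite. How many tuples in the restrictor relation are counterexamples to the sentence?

"him" takes "a player" as antecedent and "it" takes "a drill"; both are donkey pronouns co-varying with the restrictor.
Strong reading: for every (c,d,p) with showed(c,d,p), practised(p,d).
Restrictor triples: (c1,d1,p1)→practised(p1,d1) ✓  (c1,d2,p3)→practised(p3,d2) ✗  (c1,d3,p3)→practised(p3,d3) ✓  (c1,d4,p1)→practised(p1,d4) ✓  (c2,d1,p2)→practised(p2,d1) ✗  (c2,d3,p1)→practised(p1,d3) ✓  (c3,d3,p1)→practised(p1,d3) ✓  (c3,d3,p3)→practised(p3,d3) ✓  (c4,d1,p2)→practised(p2,d1) ✗  (c4,d3,p1)→practised(p1,d3) ✓  (c4,d3,p2)→practised(p2,d3) ✓  (c4,d4,p1)→practised(p1,d4) ✓
Counterexamples (restrictor triples failing the scope): 3.

3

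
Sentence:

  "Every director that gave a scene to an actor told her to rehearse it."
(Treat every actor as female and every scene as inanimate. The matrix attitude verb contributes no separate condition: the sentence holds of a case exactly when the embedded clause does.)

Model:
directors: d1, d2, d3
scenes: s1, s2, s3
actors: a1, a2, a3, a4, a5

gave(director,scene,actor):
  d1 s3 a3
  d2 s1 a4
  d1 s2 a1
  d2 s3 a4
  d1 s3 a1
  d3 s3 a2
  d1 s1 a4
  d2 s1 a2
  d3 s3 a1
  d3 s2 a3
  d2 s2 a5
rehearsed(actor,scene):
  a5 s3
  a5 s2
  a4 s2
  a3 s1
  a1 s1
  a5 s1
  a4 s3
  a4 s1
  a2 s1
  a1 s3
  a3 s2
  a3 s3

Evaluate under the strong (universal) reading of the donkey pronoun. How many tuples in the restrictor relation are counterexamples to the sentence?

2

"her" takes "an actor" as antecedent and "it" takes "a scene"; both are donkey pronouns co-varying with the restrictor.
Strong reading: for every (d,s,a) with gave(d,s,a), rehearsed(a,s).
Restrictor triples: (d1,s1,a4)→rehearsed(a4,s1) ✓  (d1,s2,a1)→rehearsed(a1,s2) ✗  (d1,s3,a1)→rehearsed(a1,s3) ✓  (d1,s3,a3)→rehearsed(a3,s3) ✓  (d2,s1,a2)→rehearsed(a2,s1) ✓  (d2,s1,a4)→rehearsed(a4,s1) ✓  (d2,s2,a5)→rehearsed(a5,s2) ✓  (d2,s3,a4)→rehearsed(a4,s3) ✓  (d3,s2,a3)→rehearsed(a3,s2) ✓  (d3,s3,a1)→rehearsed(a1,s3) ✓  (d3,s3,a2)→rehearsed(a2,s3) ✗
Counterexamples (restrictor triples failing the scope): 2.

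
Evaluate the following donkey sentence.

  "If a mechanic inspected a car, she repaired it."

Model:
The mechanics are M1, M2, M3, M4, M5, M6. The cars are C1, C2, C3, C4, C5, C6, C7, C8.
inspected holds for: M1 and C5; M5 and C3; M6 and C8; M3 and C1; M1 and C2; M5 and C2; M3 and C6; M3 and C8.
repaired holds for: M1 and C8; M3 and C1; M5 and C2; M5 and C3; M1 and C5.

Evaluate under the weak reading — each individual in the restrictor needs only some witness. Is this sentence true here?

"it" takes "a car" as antecedent — a donkey pronoun bound across the clause boundary.
Weak reading: every mechanic m with some inspected-car has at least one inspected-car c such that repaired(m,c).
Per mechanic: M1:✓  M3:✓  M5:✓  M6:✗
M6 has no witness among its inspected-cars.

False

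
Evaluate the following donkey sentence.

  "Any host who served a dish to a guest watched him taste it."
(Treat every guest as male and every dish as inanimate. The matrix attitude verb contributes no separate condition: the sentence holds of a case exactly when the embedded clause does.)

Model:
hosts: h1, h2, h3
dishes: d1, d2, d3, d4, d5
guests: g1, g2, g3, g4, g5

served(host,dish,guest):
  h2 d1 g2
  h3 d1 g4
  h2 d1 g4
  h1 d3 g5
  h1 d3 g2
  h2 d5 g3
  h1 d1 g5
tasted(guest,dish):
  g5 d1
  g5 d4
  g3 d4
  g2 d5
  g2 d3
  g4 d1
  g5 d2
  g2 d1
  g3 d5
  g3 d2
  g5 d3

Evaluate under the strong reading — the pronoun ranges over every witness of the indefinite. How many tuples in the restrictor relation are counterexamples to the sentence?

"him" takes "a guest" as antecedent and "it" takes "a dish"; both are donkey pronouns co-varying with the restrictor.
Strong reading: for every (h,d,g) with served(h,d,g), tasted(g,d).
Restrictor triples: (h1,d1,g5)→tasted(g5,d1) ✓  (h1,d3,g2)→tasted(g2,d3) ✓  (h1,d3,g5)→tasted(g5,d3) ✓  (h2,d1,g2)→tasted(g2,d1) ✓  (h2,d1,g4)→tasted(g4,d1) ✓  (h2,d5,g3)→tasted(g3,d5) ✓  (h3,d1,g4)→tasted(g4,d1) ✓
Counterexamples (restrictor triples failing the scope): 0.

0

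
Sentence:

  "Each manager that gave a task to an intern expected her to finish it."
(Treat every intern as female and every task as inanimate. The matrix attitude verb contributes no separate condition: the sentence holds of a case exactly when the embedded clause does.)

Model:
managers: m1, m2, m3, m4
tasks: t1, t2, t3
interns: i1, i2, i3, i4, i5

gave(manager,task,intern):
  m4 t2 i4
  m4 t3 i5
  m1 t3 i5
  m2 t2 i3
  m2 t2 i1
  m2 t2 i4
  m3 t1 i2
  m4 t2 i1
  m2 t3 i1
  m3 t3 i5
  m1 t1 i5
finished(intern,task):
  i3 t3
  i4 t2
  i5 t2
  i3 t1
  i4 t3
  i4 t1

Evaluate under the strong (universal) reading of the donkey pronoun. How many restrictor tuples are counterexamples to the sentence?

"her" takes "an intern" as antecedent and "it" takes "a task"; both are donkey pronouns co-varying with the restrictor.
Strong reading: for every (m,t,i) with gave(m,t,i), finished(i,t).
Restrictor triples: (m1,t1,i5)→finished(i5,t1) ✗  (m1,t3,i5)→finished(i5,t3) ✗  (m2,t2,i1)→finished(i1,t2) ✗  (m2,t2,i3)→finished(i3,t2) ✗  (m2,t2,i4)→finished(i4,t2) ✓  (m2,t3,i1)→finished(i1,t3) ✗  (m3,t1,i2)→finished(i2,t1) ✗  (m3,t3,i5)→finished(i5,t3) ✗  (m4,t2,i1)→finished(i1,t2) ✗  (m4,t2,i4)→finished(i4,t2) ✓  (m4,t3,i5)→finished(i5,t3) ✗
Counterexamples (restrictor triples failing the scope): 9.

9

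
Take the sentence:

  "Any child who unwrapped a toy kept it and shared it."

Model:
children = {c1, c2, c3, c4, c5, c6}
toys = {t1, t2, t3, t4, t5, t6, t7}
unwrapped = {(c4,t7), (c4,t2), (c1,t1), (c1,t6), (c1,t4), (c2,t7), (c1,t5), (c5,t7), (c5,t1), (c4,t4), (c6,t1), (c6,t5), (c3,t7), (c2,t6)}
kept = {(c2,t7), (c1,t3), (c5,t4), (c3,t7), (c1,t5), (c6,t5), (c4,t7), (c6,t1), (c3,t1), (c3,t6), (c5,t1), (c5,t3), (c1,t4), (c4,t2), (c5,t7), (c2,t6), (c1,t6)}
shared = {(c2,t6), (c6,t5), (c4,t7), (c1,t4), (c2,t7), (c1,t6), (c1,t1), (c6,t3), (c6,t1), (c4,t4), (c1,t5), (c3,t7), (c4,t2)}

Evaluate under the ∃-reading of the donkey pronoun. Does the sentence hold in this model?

"it" takes "a toy" as antecedent — a donkey pronoun bound across the clause boundary.
Weak reading: every child c with some unwrapped-toy has at least one unwrapped-toy t such that kept(c,t) ∧ shared(c,t).
Per child: c1:✓  c2:✓  c3:✓  c4:✓  c5:✗  c6:✓
c5 has no witness among its unwrapped-toys.

False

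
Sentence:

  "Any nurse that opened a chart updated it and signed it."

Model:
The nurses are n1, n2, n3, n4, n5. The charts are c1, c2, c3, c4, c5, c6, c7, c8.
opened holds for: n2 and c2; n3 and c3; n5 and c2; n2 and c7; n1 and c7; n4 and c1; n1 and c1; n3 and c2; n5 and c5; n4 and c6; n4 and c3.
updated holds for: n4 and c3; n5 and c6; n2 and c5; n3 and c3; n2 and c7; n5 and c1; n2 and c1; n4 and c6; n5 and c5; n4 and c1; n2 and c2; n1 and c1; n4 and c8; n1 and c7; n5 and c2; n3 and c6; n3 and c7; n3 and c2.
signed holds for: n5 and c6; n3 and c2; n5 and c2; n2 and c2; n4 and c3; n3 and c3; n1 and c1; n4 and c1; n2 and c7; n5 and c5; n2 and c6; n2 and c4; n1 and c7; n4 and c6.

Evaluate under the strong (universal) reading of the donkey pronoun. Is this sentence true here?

True

"it" takes "a chart" as antecedent — a donkey pronoun bound across the clause boundary.
Strong reading: for every (n,c) with opened(n,c), updated(n,c) ∧ signed(n,c).
Restrictor pairs: (n1,c1) ✓  (n1,c7) ✓  (n2,c2) ✓  (n2,c7) ✓  (n3,c2) ✓  (n3,c3) ✓  (n4,c1) ✓  (n4,c3) ✓  (n4,c6) ✓  (n5,c2) ✓  (n5,c5) ✓
Every restrictor pair satisfies the scope.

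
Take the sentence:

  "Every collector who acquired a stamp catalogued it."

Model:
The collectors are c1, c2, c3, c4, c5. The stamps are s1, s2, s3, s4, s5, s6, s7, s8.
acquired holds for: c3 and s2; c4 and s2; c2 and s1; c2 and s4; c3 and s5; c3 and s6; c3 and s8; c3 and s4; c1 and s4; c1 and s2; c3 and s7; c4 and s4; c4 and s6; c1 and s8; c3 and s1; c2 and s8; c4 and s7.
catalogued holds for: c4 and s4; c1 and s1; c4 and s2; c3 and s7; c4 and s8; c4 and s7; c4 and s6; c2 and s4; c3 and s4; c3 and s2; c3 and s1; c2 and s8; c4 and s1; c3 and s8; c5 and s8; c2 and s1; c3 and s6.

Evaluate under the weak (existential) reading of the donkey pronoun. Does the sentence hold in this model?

False

"it" takes "a stamp" as antecedent — a donkey pronoun bound across the clause boundary.
Weak reading: every collector c with some acquired-stamp has at least one acquired-stamp s such that catalogued(c,s).
Per collector: c1:✗  c2:✓  c3:✓  c4:✓
c1 has no witness among its acquired-stamps.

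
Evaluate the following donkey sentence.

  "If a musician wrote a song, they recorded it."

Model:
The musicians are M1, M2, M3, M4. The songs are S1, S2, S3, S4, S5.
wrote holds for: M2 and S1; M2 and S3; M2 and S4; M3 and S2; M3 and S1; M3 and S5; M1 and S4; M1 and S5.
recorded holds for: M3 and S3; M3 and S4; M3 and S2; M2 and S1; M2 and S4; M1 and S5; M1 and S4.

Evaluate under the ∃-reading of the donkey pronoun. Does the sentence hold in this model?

"it" takes "a song" as antecedent — a donkey pronoun bound across the clause boundary.
Weak reading: every musician m with some wrote-song has at least one wrote-song s such that recorded(m,s).
Per musician: M1:✓  M2:✓  M3:✓
Every musician in the restrictor has a witness.

True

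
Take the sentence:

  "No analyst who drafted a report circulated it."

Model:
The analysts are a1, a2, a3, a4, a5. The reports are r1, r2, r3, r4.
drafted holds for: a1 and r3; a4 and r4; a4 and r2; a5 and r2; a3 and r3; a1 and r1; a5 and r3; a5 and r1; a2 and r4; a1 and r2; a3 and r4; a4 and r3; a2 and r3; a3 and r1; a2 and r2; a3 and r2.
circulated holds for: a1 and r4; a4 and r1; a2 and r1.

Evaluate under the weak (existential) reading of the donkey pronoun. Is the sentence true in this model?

True

"it" takes "a report" as antecedent — a donkey pronoun bound across the clause boundary.
Truth condition: for no (a,r) with drafted(a,r) does circulated(a,r) hold.
Restrictor pairs — does the scope hold? (a1,r1):fails  (a1,r2):fails  (a1,r3):fails  (a2,r2):fails  (a2,r3):fails  (a2,r4):fails  (a3,r1):fails  (a3,r2):fails  (a3,r3):fails  (a3,r4):fails  (a4,r2):fails  (a4,r3):fails  (a4,r4):fails  (a5,r1):fails  (a5,r2):fails  (a5,r3):fails
Scope holds for no restrictor pair, so the sentence is true.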